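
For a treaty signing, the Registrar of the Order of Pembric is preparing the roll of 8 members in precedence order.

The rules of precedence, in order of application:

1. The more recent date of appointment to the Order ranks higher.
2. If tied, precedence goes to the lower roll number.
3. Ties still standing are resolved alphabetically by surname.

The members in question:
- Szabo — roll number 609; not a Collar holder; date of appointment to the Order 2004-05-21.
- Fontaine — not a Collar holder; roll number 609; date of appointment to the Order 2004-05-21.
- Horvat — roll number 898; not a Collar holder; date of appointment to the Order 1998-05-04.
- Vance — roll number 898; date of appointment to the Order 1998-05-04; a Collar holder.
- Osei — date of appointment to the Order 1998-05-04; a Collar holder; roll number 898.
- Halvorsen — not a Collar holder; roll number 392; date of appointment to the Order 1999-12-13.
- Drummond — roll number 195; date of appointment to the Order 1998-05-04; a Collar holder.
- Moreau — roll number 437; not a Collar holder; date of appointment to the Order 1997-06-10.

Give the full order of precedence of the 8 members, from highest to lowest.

By date of appointment to the Order (later first): Fontaine and Szabo (both 2004-05-21); then Halvorsen (1999-12-13); then Drummond, Horvat, Osei and Vance (each 1998-05-04); then Moreau (1997-06-10).
Fontaine and Szabo both have roll number 609, so the next rule applies.
Among Fontaine and Szabo, alphabetically by surname: Fontaine before Szabo.
Among Drummond, Horvat, Osei and Vance, by roll number (lower first): Drummond (195) before Horvat, Osei and Vance (898).
Among Horvat, Osei and Vance, alphabetically by surname: Horvat before Osei before Vance.
Full order: Fontaine, Szabo, Halvorsen, Drummond, Horvat, Osei, Vance, Moreau.

Fontaine, Szabo, Halvorsen, Drummond, Horvat, Osei, Vance, Moreau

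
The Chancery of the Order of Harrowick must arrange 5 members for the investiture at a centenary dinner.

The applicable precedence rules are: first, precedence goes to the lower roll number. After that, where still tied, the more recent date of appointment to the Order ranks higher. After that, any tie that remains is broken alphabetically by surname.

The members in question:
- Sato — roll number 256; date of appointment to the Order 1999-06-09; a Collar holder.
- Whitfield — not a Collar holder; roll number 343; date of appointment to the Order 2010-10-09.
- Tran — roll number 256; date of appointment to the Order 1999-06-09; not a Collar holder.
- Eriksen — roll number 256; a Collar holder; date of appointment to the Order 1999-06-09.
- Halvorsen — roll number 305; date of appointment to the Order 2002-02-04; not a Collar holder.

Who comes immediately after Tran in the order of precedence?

By roll number (lower first): Eriksen, Sato and Tran (each 256); then Halvorsen (305); then Whitfield (343).
Eriksen, Sato and Tran all have date of appointment to the Order 1999-06-09, so the next rule applies.
Among Eriksen, Sato and Tran, alphabetically by surname: Eriksen before Sato before Tran.
Order: Eriksen, Sato, Tran, Halvorsen, Whitfield.

Halvorsen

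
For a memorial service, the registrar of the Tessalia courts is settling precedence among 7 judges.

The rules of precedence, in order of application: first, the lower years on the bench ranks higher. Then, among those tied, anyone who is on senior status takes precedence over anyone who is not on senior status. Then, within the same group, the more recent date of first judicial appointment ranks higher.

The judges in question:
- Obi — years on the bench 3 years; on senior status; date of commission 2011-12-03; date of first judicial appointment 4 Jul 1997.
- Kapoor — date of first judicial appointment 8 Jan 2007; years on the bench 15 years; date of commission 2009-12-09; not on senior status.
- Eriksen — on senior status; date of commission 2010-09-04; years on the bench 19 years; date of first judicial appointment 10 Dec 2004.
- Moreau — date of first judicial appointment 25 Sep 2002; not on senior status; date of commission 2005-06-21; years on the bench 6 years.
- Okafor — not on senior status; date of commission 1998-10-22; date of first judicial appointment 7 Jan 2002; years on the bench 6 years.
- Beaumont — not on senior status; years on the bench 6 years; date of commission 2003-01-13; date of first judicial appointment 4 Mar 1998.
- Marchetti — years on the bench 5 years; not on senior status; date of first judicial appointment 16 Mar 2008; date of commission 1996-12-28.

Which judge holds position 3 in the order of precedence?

By years on the bench (lower first): Obi (3 years); then Marchetti (5 years); then Moreau, Okafor and Beaumont (each 6 years); then Kapoor (15 years); then Eriksen (19 years).
Moreau, Okafor and Beaumont are each not on senior status, so the next rule applies.
Among Moreau, Okafor and Beaumont, by date of first judicial appointment (later first): Moreau (25 Sep 2002) before Okafor (7 Jan 2002) before Beaumont (4 Mar 1998).
Order: Obi, Marchetti, Moreau, Okafor, Beaumont, Kapoor, Eriksen.

Moreau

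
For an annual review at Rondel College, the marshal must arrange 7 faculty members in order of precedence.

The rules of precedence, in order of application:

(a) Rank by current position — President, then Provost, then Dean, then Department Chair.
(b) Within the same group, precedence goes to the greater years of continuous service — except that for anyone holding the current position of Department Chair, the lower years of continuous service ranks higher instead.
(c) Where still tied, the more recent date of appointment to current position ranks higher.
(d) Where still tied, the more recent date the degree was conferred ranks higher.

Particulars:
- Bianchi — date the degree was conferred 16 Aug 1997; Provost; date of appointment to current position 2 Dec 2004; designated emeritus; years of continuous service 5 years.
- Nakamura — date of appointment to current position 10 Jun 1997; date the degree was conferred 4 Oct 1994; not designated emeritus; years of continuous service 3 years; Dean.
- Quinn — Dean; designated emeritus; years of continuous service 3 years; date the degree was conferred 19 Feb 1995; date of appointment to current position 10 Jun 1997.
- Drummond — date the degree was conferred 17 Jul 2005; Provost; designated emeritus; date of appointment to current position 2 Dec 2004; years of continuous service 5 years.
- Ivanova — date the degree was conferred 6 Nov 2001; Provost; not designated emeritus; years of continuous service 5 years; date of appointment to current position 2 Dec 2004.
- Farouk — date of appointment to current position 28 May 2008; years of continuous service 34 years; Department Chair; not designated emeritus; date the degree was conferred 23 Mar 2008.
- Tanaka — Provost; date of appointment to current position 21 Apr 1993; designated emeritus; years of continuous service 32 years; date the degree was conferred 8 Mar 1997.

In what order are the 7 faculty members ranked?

By current position: Tanaka, Drummond, Ivanova and Bianchi (Provost); then Quinn and Nakamura (Dean); then Farouk (Department Chair).
Among Tanaka, Drummond, Ivanova and Bianchi, by years of continuous service (higher first): Tanaka (32 years) before Drummond, Ivanova and Bianchi (5 years).
Drummond, Ivanova and Bianchi all have date of appointment to current position 2 Dec 2004, so the next rule applies.
Among Drummond, Ivanova and Bianchi, by date the degree was conferred (later first): Drummond (17 Jul 2005) before Ivanova (6 Nov 2001) before Bianchi (16 Aug 1997).
Quinn and Nakamura both have years of continuous service 3 years, so the next rule applies.
Quinn and Nakamura both have date of appointment to current position 10 Jun 1997, so the next rule applies.
Among Quinn and Nakamura, by date the degree was conferred (later first): Quinn (19 Feb 1995) before Nakamura (4 Oct 1994).
Full order: Tanaka, Drummond, Ivanova, Bianchi, Quinn, Nakamura, Farouk.

Tanaka, Drummond, Ivanova, Bianchi, Quinn, Nakamura, Farouk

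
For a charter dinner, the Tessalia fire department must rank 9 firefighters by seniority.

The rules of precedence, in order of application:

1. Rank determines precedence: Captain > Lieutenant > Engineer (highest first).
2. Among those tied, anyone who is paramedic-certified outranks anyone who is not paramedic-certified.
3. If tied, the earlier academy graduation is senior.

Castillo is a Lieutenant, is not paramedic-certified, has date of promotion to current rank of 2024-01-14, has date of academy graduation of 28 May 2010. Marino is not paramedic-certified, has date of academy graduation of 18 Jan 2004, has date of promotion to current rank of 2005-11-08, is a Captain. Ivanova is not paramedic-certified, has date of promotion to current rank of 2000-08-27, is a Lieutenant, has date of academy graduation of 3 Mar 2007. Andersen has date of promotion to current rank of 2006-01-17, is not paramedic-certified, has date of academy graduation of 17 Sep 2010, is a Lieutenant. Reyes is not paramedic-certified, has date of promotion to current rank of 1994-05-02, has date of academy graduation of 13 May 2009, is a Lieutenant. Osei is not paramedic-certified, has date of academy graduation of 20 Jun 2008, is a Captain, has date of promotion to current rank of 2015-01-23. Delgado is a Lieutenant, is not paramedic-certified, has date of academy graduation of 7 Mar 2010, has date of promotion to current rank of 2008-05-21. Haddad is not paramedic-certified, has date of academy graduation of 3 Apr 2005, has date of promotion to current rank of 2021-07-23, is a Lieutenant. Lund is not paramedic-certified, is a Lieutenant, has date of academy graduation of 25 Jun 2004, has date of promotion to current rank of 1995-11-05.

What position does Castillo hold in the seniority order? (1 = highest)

By rank: Marino and Osei (Captain); then Lund, Haddad, Ivanova, Reyes, Delgado, Castillo and Andersen (Lieutenant).
Marino and Osei are each not paramedic-certified, so the next rule applies.
Among Marino and Osei, by date of academy graduation (earlier first): Marino (18 Jan 2004) before Osei (20 Jun 2008).
Lund, Haddad, Ivanova, Reyes, Delgado, Castillo and Andersen are each not paramedic-certified, so the next rule applies.
Among Lund, Haddad, Ivanova, Reyes, Delgado, Castillo and Andersen, by date of academy graduation (earlier first): Lund (25 Jun 2004) before Haddad (3 Apr 2005) before Ivanova (3 Mar 2007) before Reyes (13 May 2009) before Delgado (7 Mar 2010) before Castillo (28 May 2010) before Andersen (17 Sep 2010).
Order: Marino, Osei, Lund, Haddad, Ivanova, Reyes, Delgado, Castillo, Andersen. So position 8.

8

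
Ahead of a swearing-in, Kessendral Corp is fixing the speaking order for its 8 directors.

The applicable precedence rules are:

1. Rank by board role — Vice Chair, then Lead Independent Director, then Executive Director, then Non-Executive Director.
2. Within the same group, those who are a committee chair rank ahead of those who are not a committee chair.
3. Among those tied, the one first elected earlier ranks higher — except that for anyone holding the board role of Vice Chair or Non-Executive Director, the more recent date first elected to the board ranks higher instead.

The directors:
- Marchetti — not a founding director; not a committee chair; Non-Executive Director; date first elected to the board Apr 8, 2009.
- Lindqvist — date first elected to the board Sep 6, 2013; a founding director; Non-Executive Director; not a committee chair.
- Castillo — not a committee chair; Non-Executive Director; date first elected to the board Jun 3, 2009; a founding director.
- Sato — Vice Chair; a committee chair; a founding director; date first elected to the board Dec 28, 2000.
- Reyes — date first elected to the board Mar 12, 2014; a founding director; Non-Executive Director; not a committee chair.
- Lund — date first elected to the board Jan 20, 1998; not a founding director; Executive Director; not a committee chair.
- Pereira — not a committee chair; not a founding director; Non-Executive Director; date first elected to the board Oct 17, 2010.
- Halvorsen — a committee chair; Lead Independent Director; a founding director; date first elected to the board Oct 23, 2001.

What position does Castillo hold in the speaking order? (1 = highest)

By board role: Sato (Vice Chair); then Halvorsen (Lead Independent Director); then Lund (Executive Director); then Reyes, Lindqvist, Pereira, Castillo and Marchetti (Non-Executive Director).
Reyes, Lindqvist, Pereira, Castillo and Marchetti are each not a committee chair, so the next rule applies.
Among Reyes, Lindqvist, Pereira, Castillo and Marchetti, by date first elected to the board (later first) (reversed rule for this group): Reyes (Mar 12, 2014) before Lindqvist (Sep 6, 2013) before Pereira (Oct 17, 2010) before Castillo (Jun 3, 2009) before Marchetti (Apr 8, 2009).
Order: Sato, Halvorsen, Lund, Reyes, Lindqvist, Pereira, Castillo, Marchetti. So position 7.

7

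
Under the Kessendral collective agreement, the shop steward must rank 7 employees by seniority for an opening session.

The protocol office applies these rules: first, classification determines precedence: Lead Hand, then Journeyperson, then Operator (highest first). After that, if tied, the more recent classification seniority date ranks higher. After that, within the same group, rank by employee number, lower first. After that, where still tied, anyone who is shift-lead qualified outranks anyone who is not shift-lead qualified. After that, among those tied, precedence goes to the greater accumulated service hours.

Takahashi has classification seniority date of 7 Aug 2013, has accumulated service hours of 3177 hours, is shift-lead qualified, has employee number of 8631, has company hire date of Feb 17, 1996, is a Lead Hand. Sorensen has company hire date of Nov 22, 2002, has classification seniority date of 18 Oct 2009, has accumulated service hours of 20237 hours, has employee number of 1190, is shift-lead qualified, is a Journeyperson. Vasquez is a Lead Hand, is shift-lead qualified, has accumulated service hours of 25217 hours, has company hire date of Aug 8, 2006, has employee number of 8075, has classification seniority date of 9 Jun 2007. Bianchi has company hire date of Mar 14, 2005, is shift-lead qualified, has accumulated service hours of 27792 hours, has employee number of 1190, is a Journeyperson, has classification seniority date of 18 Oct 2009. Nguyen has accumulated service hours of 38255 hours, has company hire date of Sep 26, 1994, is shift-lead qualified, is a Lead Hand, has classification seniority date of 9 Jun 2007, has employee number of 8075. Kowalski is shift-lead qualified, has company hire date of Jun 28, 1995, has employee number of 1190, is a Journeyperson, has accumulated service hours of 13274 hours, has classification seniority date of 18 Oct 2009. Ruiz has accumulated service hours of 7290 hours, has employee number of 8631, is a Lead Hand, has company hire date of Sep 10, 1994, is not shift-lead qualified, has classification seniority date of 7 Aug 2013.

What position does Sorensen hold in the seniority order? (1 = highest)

By classification: Takahashi, Ruiz, Nguyen and Vasquez (Lead Hand); then Bianchi, Sorensen and Kowalski (Journeyperson).
Among Takahashi, Ruiz, Nguyen and Vasquez, by classification seniority date (later first): Takahashi and Ruiz (7 Aug 2013) before Nguyen and Vasquez (9 Jun 2007).
Takahashi and Ruiz both have employee number 8631, so the next rule applies.
Among Takahashi and Ruiz, shift-lead qualified before not shift-lead qualified: Takahashi (shift-lead qualified) before Ruiz (not shift-lead qualified).
Nguyen and Vasquez both have employee number 8075, so the next rule applies.
Nguyen and Vasquez are each shift-lead qualified, so the next rule applies.
Among Nguyen and Vasquez, by accumulated service hours (higher first): Nguyen (38255 hours) before Vasquez (25217 hours).
Bianchi, Sorensen and Kowalski all have classification seniority date 18 Oct 2009, so the next rule applies.
Bianchi, Sorensen and Kowalski all have employee number 1190, so the next rule applies.
Bianchi, Sorensen and Kowalski are each shift-lead qualified, so the next rule applies.
Among Bianchi, Sorensen and Kowalski, by accumulated service hours (higher first): Bianchi (27792 hours) before Sorensen (20237 hours) before Kowalski (13274 hours).
Order: Takahashi, Ruiz, Nguyen, Vasquez, Bianchi, Sorensen, Kowalski. So position 6.

6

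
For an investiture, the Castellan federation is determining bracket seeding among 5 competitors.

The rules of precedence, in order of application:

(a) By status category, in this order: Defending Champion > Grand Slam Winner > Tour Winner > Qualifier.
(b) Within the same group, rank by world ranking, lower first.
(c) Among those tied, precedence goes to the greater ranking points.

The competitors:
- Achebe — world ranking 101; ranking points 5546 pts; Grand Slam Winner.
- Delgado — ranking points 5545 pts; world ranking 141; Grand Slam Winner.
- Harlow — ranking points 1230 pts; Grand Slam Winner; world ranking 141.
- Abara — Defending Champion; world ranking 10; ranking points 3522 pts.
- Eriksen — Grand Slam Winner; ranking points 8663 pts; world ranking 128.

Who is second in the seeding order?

By status category: Abara (Defending Champion); then Achebe, Eriksen, Delgado and Harlow (Grand Slam Winner).
Among Achebe, Eriksen, Delgado and Harlow, by world ranking (lower first): Achebe (101) before Eriksen (128) before Delgado and Harlow (141).
Among Delgado and Harlow, by ranking points (higher first): Delgado (5545 pts) before Harlow (1230 pts).
Order: Abara, Achebe, Eriksen, Delgado, Harlow.

Achebe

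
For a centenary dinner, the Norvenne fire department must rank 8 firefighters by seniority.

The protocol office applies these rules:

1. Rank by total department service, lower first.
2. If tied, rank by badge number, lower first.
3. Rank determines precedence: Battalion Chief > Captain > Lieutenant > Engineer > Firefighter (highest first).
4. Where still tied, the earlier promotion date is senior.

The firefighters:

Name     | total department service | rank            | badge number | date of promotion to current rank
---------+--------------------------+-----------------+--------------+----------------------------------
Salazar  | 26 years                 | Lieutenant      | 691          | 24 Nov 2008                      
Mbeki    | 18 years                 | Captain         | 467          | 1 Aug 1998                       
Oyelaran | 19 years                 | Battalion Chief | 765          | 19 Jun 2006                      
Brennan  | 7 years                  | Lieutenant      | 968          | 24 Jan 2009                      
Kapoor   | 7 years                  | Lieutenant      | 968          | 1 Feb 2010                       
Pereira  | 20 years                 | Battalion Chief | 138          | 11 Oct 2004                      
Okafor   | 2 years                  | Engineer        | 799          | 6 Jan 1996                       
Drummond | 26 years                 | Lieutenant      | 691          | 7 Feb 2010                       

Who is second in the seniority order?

Brennan

By total department service (lower first): Okafor (2 years); then Brennan and Kapoor (both 7 years); then Mbeki (18 years); then Oyelaran (19 years); then Pereira (20 years); then Salazar and Drummond (both 26 years).
Brennan and Kapoor both have badge number 968, so the next rule applies.
Brennan and Kapoor are each Lieutenant, so the next rule applies.
Among Brennan and Kapoor, by date of promotion to current rank (earlier first): Brennan (24 Jan 2009) before Kapoor (1 Feb 2010).
Salazar and Drummond both have badge number 691, so the next rule applies.
Salazar and Drummond are each Lieutenant, so the next rule applies.
Among Salazar and Drummond, by date of promotion to current rank (earlier first): Salazar (24 Nov 2008) before Drummond (7 Feb 2010).
Order: Okafor, Brennan, Kapoor, Mbeki, Oyelaran, Pereira, Salazar, Drummond.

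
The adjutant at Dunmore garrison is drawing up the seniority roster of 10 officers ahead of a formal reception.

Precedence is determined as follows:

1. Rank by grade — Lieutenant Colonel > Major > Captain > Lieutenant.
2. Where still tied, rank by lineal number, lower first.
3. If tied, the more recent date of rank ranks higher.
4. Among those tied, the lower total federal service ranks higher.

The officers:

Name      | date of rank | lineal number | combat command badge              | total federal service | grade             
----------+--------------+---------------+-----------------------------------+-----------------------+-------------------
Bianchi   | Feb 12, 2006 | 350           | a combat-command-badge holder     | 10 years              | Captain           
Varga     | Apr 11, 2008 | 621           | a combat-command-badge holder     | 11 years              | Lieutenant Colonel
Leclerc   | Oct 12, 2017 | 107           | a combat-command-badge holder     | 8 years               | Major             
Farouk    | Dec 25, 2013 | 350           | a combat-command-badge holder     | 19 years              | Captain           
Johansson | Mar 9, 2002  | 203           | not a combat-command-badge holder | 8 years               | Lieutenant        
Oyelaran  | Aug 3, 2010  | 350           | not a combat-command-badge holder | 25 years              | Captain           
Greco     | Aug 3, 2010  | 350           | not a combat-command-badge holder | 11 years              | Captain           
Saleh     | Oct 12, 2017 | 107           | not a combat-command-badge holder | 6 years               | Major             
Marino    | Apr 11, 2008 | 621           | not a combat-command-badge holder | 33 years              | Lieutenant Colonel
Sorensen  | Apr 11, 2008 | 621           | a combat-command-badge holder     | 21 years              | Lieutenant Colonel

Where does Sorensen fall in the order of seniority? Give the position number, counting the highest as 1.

By grade: Varga, Sorensen and Marino (Lieutenant Colonel); then Saleh and Leclerc (Major); then Farouk, Greco, Oyelaran and Bianchi (Captain); then Johansson (Lieutenant).
Varga, Sorensen and Marino all have lineal number 621, so the next rule applies.
Varga, Sorensen and Marino all have date of rank Apr 11, 2008, so the next rule applies.
Among Varga, Sorensen and Marino, by total federal service (lower first): Varga (11 years) before Sorensen (21 years) before Marino (33 years).
Saleh and Leclerc both have lineal number 107, so the next rule applies.
Saleh and Leclerc both have date of rank Oct 12, 2017, so the next rule applies.
Among Saleh and Leclerc, by total federal service (lower first): Saleh (6 years) before Leclerc (8 years).
Farouk, Greco, Oyelaran and Bianchi all have lineal number 350, so the next rule applies.
Among Farouk, Greco, Oyelaran and Bianchi, by date of rank (later first): Farouk (Dec 25, 2013) before Greco and Oyelaran (Aug 3, 2010) before Bianchi (Feb 12, 2006).
Among Greco and Oyelaran, by total federal service (lower first): Greco (11 years) before Oyelaran (25 years).
Order: Varga, Sorensen, Marino, Saleh, Leclerc, Farouk, Greco, Oyelaran, Bianchi, Johansson. So position 2.

2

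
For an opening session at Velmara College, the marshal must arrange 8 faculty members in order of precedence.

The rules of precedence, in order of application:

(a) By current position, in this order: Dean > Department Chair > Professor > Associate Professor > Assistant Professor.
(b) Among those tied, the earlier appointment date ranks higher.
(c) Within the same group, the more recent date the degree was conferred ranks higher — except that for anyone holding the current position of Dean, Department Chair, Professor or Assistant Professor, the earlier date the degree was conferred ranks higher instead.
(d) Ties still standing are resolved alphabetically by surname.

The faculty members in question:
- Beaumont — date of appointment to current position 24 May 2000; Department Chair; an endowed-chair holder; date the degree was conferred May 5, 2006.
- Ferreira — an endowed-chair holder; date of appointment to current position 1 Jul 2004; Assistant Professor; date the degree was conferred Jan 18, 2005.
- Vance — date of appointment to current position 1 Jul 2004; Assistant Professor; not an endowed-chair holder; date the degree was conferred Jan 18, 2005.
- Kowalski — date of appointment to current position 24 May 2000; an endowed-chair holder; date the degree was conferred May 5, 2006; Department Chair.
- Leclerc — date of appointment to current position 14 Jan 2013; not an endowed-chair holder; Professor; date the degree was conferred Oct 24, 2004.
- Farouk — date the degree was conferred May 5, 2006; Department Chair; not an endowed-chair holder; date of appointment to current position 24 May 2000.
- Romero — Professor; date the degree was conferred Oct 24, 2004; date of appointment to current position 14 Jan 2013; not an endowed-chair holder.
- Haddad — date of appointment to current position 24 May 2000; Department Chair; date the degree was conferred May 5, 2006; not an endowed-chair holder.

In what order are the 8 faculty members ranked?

Beaumont, Farouk, Haddad, Kowalski, Leclerc, Romero, Ferreira, Vance

By current position: Beaumont, Farouk, Haddad and Kowalski (Department Chair); then Leclerc and Romero (Professor); then Ferreira and Vance (Assistant Professor).
Beaumont, Farouk, Haddad and Kowalski all have date of appointment to current position 24 May 2000, so the next rule applies.
Beaumont, Farouk, Haddad and Kowalski all have date the degree was conferred May 5, 2006, so the next rule applies.
Among Beaumont, Farouk, Haddad and Kowalski, alphabetically by surname: Beaumont before Farouk before Haddad before Kowalski.
Leclerc and Romero both have date of appointment to current position 14 Jan 2013, so the next rule applies.
Leclerc and Romero both have date the degree was conferred Oct 24, 2004, so the next rule applies.
Among Leclerc and Romero, alphabetically by surname: Leclerc before Romero.
Ferreira and Vance both have date of appointment to current position 1 Jul 2004, so the next rule applies.
Ferreira and Vance both have date the degree was conferred Jan 18, 2005, so the next rule applies.
Among Ferreira and Vance, alphabetically by surname: Ferreira before Vance.
Full order: Beaumont, Farouk, Haddad, Kowalski, Leclerc, Romero, Ferreira, Vance.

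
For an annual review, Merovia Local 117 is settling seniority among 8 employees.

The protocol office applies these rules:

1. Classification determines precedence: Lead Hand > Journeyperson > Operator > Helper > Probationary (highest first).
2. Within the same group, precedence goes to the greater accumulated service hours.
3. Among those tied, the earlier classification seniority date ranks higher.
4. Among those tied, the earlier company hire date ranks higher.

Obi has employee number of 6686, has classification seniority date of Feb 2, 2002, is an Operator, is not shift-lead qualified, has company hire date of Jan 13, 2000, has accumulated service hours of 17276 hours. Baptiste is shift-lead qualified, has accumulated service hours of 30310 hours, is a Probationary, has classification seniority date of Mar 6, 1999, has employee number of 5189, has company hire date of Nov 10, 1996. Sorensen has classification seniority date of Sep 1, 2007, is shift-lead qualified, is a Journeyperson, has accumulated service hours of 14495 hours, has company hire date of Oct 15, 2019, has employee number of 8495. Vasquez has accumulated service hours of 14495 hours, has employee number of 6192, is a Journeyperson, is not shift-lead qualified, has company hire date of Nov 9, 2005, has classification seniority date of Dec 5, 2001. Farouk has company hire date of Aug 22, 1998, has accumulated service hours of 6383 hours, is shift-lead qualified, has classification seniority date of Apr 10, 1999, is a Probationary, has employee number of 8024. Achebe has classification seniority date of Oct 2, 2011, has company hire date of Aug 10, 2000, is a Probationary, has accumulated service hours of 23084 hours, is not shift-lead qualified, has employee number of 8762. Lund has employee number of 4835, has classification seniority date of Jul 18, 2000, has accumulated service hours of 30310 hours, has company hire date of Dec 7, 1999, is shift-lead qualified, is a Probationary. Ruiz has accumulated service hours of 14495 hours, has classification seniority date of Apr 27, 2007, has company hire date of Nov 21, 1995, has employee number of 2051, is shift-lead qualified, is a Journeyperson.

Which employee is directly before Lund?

Baptiste

By classification: Vasquez, Ruiz and Sorensen (Journeyperson); then Obi (Operator); then Baptiste, Lund, Achebe and Farouk (Probationary).
Vasquez, Ruiz and Sorensen all have accumulated service hours 14495 hours, so the next rule applies.
Among Vasquez, Ruiz and Sorensen, by classification seniority date (earlier first): Vasquez (Dec 5, 2001) before Ruiz (Apr 27, 2007) before Sorensen (Sep 1, 2007).
Among Baptiste, Lund, Achebe and Farouk, by accumulated service hours (higher first): Baptiste and Lund (30310 hours) before Achebe (23084 hours) before Farouk (6383 hours).
Among Baptiste and Lund, by classification seniority date (earlier first): Baptiste (Mar 6, 1999) before Lund (Jul 18, 2000).
Order: Vasquez, Ruiz, Sorensen, Obi, Baptiste, Lund, Achebe, Farouk.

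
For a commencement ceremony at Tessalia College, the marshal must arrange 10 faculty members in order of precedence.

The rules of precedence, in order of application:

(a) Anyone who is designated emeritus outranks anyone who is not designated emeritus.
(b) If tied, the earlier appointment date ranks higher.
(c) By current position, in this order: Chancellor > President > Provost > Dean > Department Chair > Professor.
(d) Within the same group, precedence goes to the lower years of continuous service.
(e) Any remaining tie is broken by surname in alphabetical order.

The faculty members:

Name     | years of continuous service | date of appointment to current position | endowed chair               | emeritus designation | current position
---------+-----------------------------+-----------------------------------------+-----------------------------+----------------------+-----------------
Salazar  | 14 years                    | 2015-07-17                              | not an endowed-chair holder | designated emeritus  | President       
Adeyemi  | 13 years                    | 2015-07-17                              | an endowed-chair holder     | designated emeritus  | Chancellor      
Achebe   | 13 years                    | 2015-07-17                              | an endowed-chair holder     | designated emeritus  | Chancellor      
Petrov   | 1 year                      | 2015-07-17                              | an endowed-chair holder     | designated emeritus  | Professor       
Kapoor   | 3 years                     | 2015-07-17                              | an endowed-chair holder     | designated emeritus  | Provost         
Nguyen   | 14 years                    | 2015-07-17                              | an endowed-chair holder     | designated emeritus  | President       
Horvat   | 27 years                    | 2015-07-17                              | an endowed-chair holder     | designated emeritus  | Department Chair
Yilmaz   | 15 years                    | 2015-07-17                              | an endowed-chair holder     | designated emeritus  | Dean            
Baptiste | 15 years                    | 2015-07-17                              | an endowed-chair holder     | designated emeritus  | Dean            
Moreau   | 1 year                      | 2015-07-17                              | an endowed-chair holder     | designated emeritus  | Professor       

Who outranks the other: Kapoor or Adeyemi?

Adeyemi

By the first rule: Achebe, Adeyemi, Nguyen, Salazar, Kapoor, Baptiste, Yilmaz, Horvat, Moreau and Petrov (each designated emeritus).
Achebe, Adeyemi, Nguyen, Salazar, Kapoor, Baptiste, Yilmaz, Horvat, Moreau and Petrov all have date of appointment to current position 2015-07-17, so the next rule applies.
Among Achebe, Adeyemi, Nguyen, Salazar, Kapoor, Baptiste, Yilmaz, Horvat, Moreau and Petrov, by current position: Achebe and Adeyemi (Chancellor) before Nguyen and Salazar (President) before Kapoor (Provost) before Baptiste and Yilmaz (Dean) before Horvat (Department Chair) before Moreau and Petrov (Professor).
Achebe and Adeyemi both have years of continuous service 13 years, so the next rule applies.
Among Achebe and Adeyemi, alphabetically by surname: Achebe before Adeyemi.
Nguyen and Salazar both have years of continuous service 14 years, so the next rule applies.
Among Nguyen and Salazar, alphabetically by surname: Nguyen before Salazar.
Baptiste and Yilmaz both have years of continuous service 15 years, so the next rule applies.
Among Baptiste and Yilmaz, alphabetically by surname: Baptiste before Yilmaz.
Moreau and Petrov both have years of continuous service 1 year, so the next rule applies.
Among Moreau and Petrov, alphabetically by surname: Moreau before Petrov.
So Adeyemi takes precedence.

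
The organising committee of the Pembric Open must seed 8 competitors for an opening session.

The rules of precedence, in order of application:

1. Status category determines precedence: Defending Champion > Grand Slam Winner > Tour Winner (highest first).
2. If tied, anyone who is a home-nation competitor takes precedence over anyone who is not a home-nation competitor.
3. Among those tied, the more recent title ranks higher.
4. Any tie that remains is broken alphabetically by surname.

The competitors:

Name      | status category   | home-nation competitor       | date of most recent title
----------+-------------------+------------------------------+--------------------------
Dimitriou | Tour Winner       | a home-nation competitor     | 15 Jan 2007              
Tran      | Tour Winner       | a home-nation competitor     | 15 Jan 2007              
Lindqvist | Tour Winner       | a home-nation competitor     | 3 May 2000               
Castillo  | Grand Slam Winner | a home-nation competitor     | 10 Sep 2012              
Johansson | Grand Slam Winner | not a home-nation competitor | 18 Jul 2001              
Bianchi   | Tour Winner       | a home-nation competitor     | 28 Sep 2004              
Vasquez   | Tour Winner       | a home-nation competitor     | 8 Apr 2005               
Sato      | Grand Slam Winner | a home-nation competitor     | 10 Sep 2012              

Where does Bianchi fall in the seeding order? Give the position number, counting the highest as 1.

7

By status category: Castillo, Sato and Johansson (Grand Slam Winner); then Dimitriou, Tran, Vasquez, Bianchi and Lindqvist (Tour Winner).
Among Castillo, Sato and Johansson, a home-nation competitor before not a home-nation competitor: Castillo and Sato (a home-nation competitor) before Johansson (not a home-nation competitor).
Castillo and Sato both have date of most recent title 10 Sep 2012, so the next rule applies.
Among Castillo and Sato, alphabetically by surname: Castillo before Sato.
Dimitriou, Tran, Vasquez, Bianchi and Lindqvist are each a home-nation competitor, so the next rule applies.
Among Dimitriou, Tran, Vasquez, Bianchi and Lindqvist, by date of most recent title (later first): Dimitriou and Tran (15 Jan 2007) before Vasquez (8 Apr 2005) before Bianchi (28 Sep 2004) before Lindqvist (3 May 2000).
Among Dimitriou and Tran, alphabetically by surname: Dimitriou before Tran.
Order: Castillo, Sato, Johansson, Dimitriou, Tran, Vasquez, Bianchi, Lindqvist. So position 7.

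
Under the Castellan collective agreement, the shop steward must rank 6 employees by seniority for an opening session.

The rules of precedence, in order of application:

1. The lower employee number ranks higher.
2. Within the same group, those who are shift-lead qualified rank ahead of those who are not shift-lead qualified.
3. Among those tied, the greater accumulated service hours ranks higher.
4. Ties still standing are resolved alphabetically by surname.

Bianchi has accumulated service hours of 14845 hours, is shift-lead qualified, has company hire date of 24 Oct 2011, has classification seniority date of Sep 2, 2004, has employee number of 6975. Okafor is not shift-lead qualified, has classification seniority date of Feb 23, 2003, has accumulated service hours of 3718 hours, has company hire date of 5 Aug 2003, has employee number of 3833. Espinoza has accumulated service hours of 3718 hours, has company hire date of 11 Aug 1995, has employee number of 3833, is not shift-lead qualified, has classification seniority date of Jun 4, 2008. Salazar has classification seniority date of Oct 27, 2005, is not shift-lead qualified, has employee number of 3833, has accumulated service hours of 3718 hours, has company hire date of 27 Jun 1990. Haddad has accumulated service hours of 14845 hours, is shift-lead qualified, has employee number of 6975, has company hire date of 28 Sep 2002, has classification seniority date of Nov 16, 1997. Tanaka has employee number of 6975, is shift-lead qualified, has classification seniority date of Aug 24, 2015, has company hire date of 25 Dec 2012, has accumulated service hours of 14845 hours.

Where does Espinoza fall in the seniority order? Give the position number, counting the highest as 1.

1

By employee number (lower first): Espinoza, Okafor and Salazar (each 3833); then Bianchi, Haddad and Tanaka (each 6975).
Espinoza, Okafor and Salazar are each not shift-lead qualified, so the next rule applies.
Espinoza, Okafor and Salazar all have accumulated service hours 3718 hours, so the next rule applies.
Among Espinoza, Okafor and Salazar, alphabetically by surname: Espinoza before Okafor before Salazar.
Bianchi, Haddad and Tanaka are each shift-lead qualified, so the next rule applies.
Bianchi, Haddad and Tanaka all have accumulated service hours 14845 hours, so the next rule applies.
Among Bianchi, Haddad and Tanaka, alphabetically by surname: Bianchi before Haddad before Tanaka.
Order: Espinoza, Okafor, Salazar, Bianchi, Haddad, Tanaka. So position 1.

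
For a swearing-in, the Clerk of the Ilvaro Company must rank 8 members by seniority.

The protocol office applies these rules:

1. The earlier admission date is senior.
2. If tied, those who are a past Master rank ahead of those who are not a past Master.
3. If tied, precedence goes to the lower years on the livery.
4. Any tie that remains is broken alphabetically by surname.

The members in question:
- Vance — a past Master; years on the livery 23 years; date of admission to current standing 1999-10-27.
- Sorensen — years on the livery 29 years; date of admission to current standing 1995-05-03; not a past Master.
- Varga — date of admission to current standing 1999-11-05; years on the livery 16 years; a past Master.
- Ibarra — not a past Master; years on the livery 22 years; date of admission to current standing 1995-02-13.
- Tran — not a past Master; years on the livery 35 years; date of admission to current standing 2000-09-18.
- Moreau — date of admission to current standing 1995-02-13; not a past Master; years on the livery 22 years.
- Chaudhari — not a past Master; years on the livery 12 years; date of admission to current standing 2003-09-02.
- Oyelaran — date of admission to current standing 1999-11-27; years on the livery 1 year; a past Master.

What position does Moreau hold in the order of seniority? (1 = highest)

2

By date of admission to current standing (earlier first): Ibarra and Moreau (both 1995-02-13); then Sorensen (1995-05-03); then Vance (1999-10-27); then Varga (1999-11-05); then Oyelaran (1999-11-27); then Tran (2000-09-18); then Chaudhari (2003-09-02).
Ibarra and Moreau are each not a past Master, so the next rule applies.
Ibarra and Moreau both have years on the livery 22 years, so the next rule applies.
Among Ibarra and Moreau, alphabetically by surname: Ibarra before Moreau.
Order: Ibarra, Moreau, Sorensen, Vance, Varga, Oyelaran, Tran, Chaudhari. So position 2.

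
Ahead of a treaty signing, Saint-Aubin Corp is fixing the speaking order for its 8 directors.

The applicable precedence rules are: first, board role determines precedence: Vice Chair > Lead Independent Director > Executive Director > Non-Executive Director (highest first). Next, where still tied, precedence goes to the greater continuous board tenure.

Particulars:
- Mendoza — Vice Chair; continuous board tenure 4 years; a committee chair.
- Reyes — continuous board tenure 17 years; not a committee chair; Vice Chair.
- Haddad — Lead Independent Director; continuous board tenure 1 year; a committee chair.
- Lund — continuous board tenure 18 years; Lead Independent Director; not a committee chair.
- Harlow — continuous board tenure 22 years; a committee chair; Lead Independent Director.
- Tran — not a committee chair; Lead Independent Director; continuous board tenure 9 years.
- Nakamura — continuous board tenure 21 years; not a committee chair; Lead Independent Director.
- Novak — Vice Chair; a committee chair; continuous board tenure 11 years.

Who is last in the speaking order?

By board role: Reyes, Novak and Mendoza (Vice Chair); then Harlow, Nakamura, Lund, Tran and Haddad (Lead Independent Director).
Among Reyes, Novak and Mendoza, by continuous board tenure (higher first): Reyes (17 years) before Novak (11 years) before Mendoza (4 years).
Among Harlow, Nakamura, Lund, Tran and Haddad, by continuous board tenure (higher first): Harlow (22 years) before Nakamura (21 years) before Lund (18 years) before Tran (9 years) before Haddad (1 year).
Order: Reyes, Novak, Mendoza, Harlow, Nakamura, Lund, Tran, Haddad.

Haddad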